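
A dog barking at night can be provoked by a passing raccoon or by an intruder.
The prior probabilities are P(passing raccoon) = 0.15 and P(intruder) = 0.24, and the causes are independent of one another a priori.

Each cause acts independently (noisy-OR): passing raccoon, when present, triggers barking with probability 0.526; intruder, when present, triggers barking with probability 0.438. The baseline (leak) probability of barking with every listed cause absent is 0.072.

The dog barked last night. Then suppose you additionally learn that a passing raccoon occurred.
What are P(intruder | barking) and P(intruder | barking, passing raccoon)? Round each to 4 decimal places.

Under noisy-OR, P(barking | causes) = 1 − (1−0.072)·∏(1−qᵢ) over the active causes.
Enumerate the 4 (passing raccoon, intruder) configurations and weight by the priors:
  P(barking) = 0.072*0.85*0.76 + 0.478464*0.85*0.24 + 0.560128*0.15*0.76 + 0.752792*0.15*0.24
        = 0.046512 + 0.097607 + 0.063855 + 0.027101 = 0.235075
The terms with intruder present sum to 0.124708, so
  P(intruder | barking) = 0.124708 / 0.235075 ≈ 0.5305

With the extra evidence:
Enumerate both values of intruder and weight by the priors:
  P(barking | passing raccoon) = 0.560128·0.76 + 0.752792·0.24
        = 0.425697 + 0.180670 = 0.606367
Keeping only the intruder-present terms gives 0.180670, so
  P(intruder | barking, passing raccoon) = 0.180670 / 0.606367 ≈ 0.2980
The drop from 0.5305 to 0.2980 is the explaining-away (discounting) effect.

P(intruder | barking) ≈ 0.5305; P(intruder | barking, passing raccoon) ≈ 0.2980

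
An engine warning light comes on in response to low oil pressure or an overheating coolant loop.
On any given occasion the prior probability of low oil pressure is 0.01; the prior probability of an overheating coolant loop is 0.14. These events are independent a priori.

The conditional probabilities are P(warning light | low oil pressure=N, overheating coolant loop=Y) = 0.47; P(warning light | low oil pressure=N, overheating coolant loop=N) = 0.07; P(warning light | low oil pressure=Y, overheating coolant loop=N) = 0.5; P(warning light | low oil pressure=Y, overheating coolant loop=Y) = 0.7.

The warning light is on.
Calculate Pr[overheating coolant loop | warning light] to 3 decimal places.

Pr[overheating coolant loop | warning light] ≈ 0.509

Sum P(warning light|·) weighted by the priors over the 4 (low oil pressure, overheating coolant loop) configurations:
  P(warning light) = 0.07×0.99×0.86 + 0.47×0.99×0.14 + 0.5×0.01×0.86 + 0.7×0.01×0.14
        = 0.059598 + 0.065142 + 0.004300 + 0.000980 = 0.130020
Keeping only the overheating coolant loop-present terms gives 0.066122, so
  P(overheating coolant loop | warning light) = 0.066122 / 0.130020 ≈ 0.509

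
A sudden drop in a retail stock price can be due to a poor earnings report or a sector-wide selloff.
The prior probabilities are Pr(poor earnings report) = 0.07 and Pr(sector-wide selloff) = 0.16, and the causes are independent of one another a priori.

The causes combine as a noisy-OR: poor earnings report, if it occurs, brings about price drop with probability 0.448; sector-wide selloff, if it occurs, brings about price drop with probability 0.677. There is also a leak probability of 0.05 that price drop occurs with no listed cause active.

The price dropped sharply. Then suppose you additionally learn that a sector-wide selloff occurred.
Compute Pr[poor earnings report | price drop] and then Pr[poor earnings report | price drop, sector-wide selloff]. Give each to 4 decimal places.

Under noisy-OR, P(price drop | causes) = 1 − (1−0.05)·∏(1−qᵢ) over the active causes.
Sum P(price drop|·) weighted by the priors over the 4 (poor earnings report, sector-wide selloff) configurations:
  P(price drop) = 0.05*0.93*0.84 + 0.69315*0.93*0.16 + 0.4756*0.07*0.84 + 0.830619*0.07*0.16
        = 0.039060 + 0.103141 + 0.027965 + 0.009303 = 0.179469
Keeping only the poor earnings report-present terms gives 0.037268, so
  P(poor earnings report | price drop) = 0.037268 / 0.179469 ≈ 0.2077

Now also conditioning on sector-wide selloff=true:
Enumerate both values of poor earnings report and weight by the priors:
  P(price drop | sector-wide selloff) = 0.69315×0.93 + 0.830619×0.07
        = 0.644630 + 0.058143 = 0.702773
The terms with poor earnings report present sum to 0.058143, so
  P(poor earnings report | price drop, sector-wide selloff) = 0.058143 / 0.702773 ≈ 0.0827

Pr[poor earnings report | price drop] ≈ 0.2077; Pr[poor earnings report | price drop, sector-wide selloff] ≈ 0.0827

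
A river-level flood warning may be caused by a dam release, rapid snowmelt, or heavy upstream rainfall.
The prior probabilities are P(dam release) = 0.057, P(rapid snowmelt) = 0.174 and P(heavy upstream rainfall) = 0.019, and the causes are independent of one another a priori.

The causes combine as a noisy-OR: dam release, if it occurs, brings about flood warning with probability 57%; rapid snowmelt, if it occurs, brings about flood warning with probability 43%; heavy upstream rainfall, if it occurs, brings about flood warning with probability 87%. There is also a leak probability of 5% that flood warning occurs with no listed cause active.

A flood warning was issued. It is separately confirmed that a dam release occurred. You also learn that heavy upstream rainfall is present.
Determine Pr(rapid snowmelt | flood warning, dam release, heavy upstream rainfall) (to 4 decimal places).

Under noisy-OR, P(flood warning | causes) = 1 − (1−0.05)·∏(1−qᵢ) over the active causes.
Enumerate both values of rapid snowmelt and weight by the priors:
  P(flood warning | dam release, heavy upstream rainfall) = 0.946895*0.826 + 0.96973*0.174
        = 0.782135 + 0.168733 = 0.950868
The terms with rapid snowmelt present sum to 0.168733, so
  P(rapid snowmelt | flood warning, dam release, heavy upstream rainfall) = 0.168733 / 0.950868 ≈ 0.1775

Pr(rapid snowmelt | flood warning, dam release, heavy upstream rainfall) ≈ 0.1775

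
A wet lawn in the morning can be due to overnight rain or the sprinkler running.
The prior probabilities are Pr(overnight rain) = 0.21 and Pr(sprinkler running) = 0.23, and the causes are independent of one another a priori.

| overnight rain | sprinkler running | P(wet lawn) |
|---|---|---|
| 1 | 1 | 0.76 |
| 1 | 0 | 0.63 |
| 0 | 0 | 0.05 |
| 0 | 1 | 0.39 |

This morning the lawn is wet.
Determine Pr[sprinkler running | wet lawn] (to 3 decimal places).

Pr[sprinkler running | wet lawn] ≈ 0.448

Enumerate the 4 (overnight rain, sprinkler running) configurations and weight by the priors:
  P(wet lawn) = 0.05·0.79·0.77 + 0.39·0.79·0.23 + 0.63·0.21·0.77 + 0.76·0.21·0.23
        = 0.030415 + 0.070863 + 0.101871 + 0.036708 = 0.239857
Keeping only the sprinkler running-present terms gives 0.107571, so
  P(sprinkler running | wet lawn) = 0.107571 / 0.239857 ≈ 0.448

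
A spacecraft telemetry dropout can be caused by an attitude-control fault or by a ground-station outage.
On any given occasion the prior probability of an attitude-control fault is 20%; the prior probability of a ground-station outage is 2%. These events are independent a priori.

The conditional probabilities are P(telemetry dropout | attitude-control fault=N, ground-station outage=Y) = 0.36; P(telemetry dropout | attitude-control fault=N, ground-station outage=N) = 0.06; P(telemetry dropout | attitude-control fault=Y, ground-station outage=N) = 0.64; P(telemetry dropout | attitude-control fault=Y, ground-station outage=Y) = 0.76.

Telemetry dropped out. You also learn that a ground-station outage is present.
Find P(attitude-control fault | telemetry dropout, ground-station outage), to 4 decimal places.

P(attitude-control fault | telemetry dropout, ground-station outage) ≈ 0.3455

P(telemetry dropout | ground-station outage) = 0.36·0.8 + 0.76·0.2 = 0.288000 + 0.152000 = 0.440000
Restricting to configurations with attitude-control fault present: 0.76·0.2 = 0.152000.
P(attitude-control fault | telemetry dropout, ground-station outage) = 0.152000 / 0.440000 ≈ 0.3455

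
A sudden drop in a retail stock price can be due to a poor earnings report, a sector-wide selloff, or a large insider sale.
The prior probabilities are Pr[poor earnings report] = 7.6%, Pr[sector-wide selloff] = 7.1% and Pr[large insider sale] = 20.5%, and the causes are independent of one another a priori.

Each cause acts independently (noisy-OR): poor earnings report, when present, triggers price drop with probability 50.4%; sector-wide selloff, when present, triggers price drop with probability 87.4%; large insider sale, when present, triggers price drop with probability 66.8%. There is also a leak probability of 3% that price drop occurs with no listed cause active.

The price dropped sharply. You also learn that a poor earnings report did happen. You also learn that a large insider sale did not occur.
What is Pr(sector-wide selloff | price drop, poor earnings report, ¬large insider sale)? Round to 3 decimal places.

Under noisy-OR, P(price drop | causes) = 1 − (1−0.03)·∏(1−qᵢ) over the active causes.
Sum P(price drop|·) weighted by the priors over both values of sector-wide selloff:
  P(price drop | poor earnings report, ¬large insider sale) = 0.51888*0.929 + 0.939379*0.071
        = 0.482040 + 0.066696 = 0.548736
Keeping only the sector-wide selloff-present terms gives 0.066696, so
  P(sector-wide selloff | price drop, poor earnings report, ¬large insider sale) = 0.066696 / 0.548736 ≈ 0.122

Pr(sector-wide selloff | price drop, poor earnings report, ¬large insider sale) ≈ 0.122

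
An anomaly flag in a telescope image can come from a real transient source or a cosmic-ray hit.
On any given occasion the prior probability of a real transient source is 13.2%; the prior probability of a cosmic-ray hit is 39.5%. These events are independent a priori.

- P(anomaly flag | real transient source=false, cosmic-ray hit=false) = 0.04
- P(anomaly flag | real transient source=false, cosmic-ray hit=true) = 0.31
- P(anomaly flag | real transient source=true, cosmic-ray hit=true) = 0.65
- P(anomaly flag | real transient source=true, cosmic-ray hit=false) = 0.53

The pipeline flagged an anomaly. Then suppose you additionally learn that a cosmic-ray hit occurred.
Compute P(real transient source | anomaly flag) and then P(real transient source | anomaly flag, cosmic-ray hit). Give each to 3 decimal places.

P(real transient source | anomaly flag) ≈ 0.375; P(real transient source | anomaly flag, cosmic-ray hit) ≈ 0.242

P(anomaly flag) = 0.04*0.868*0.605 + 0.31*0.868*0.395 + 0.53*0.132*0.605 + 0.65*0.132*0.395 = 0.021006 + 0.106287 + 0.042326 + 0.033891 = 0.203510
Restricting to configurations with real transient source present: 0.042326 + 0.033891 = 0.076217.
So P(real transient source | anomaly flag) = 0.076217/0.203510 ≈ 0.375.

Now condition on the additional information:
P(anomaly flag | cosmic-ray hit) = 0.31×0.868 + 0.65×0.132 = 0.269080 + 0.085800 = 0.354880
Restricting to configurations with real transient source present: 0.65×0.132 = 0.085800.
Hence the posterior is 0.085800/0.354880 ≈ 0.242.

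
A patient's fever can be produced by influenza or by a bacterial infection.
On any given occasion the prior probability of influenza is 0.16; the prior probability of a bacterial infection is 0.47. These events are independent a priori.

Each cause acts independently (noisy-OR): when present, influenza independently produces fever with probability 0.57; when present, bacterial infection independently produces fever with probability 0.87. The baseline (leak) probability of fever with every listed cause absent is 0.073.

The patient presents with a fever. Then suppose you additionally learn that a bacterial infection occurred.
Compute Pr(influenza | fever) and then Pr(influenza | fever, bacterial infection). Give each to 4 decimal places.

Under noisy-OR, P(fever | causes) = 1 − (1−0.073)·∏(1−qᵢ) over the active causes.
P(fever) = 0.073×0.84×0.53 + 0.87949×0.84×0.47 + 0.60139×0.16×0.53 + 0.948181×0.16×0.47 = 0.032500 + 0.347223 + 0.050998 + 0.071303 = 0.502024
Restricting to configurations with influenza present: 0.050998 + 0.071303 = 0.122301.
P(influenza | fever) = 0.122301 / 0.502024 ≈ 0.2436

Now condition on the additional information:
Weight on influenza=true, given the evidence: 0.948181*0.16 = 0.151709
Normalizer over all consistent configurations: 0.87949*0.84 + 0.948181*0.16 = 0.890481
Posterior = 0.151709 / 0.890481 ≈ 0.1704
Conditioning on bacterial infection lowers the posterior on influenza: the classic explaining-away effect in a common-effect structure.

Pr(influenza | fever) ≈ 0.2436; Pr(influenza | fever, bacterial infection) ≈ 0.1704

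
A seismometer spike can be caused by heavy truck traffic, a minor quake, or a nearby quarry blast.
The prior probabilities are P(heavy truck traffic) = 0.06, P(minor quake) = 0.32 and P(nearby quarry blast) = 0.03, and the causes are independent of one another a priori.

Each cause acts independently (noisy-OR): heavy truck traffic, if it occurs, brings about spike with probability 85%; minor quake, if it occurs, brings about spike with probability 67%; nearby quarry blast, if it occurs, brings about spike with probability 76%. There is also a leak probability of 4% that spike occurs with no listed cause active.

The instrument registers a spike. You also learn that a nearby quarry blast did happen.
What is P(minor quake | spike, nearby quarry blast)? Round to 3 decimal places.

Under noisy-OR, P(spike | causes) = 1 − (1−0.04)·∏(1−qᵢ) over the active causes.
Numerator (weight on configurations with minor quake): 0.277930 + 0.018981 = 0.296911
Denominator P(spike | nearby quarry blast): 0.7696×0.94×0.68 + 0.923968×0.94×0.32 + 0.96544×0.06×0.68 + 0.988595×0.06×0.32 = 0.828229
P(minor quake | spike, nearby quarry blast) = 0.296911/0.828229 ≈ 0.358

P(minor quake | spike, nearby quarry blast) ≈ 0.358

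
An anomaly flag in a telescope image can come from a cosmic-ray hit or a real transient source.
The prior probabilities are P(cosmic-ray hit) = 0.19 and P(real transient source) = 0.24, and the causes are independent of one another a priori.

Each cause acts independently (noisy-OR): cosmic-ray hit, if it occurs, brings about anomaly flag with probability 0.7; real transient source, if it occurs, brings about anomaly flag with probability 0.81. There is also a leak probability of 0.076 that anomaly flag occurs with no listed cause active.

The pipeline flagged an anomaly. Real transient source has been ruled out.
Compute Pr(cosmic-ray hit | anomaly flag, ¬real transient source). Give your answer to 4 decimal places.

Pr(cosmic-ray hit | anomaly flag, ¬real transient source) ≈ 0.6905

Under noisy-OR, P(anomaly flag | causes) = 1 − (1−0.076)·∏(1−qᵢ) over the active causes.
P(anomaly flag | ¬real transient source) = 0.076·0.81 + 0.7228·0.19 = 0.061560 + 0.137332 = 0.198892
Of this, 0.137332 comes from 0.7228·0.19 (the cosmic-ray hit=true cases).
Hence the posterior is 0.137332/0.198892 ≈ 0.6905.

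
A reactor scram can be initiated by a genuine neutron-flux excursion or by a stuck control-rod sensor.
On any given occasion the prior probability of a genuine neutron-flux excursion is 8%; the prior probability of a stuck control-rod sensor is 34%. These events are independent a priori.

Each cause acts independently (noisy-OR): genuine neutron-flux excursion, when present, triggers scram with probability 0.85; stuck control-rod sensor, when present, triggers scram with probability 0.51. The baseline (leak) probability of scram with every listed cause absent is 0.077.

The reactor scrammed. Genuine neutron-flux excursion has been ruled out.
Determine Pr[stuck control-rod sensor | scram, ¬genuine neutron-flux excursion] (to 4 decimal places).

Under noisy-OR, P(scram | causes) = 1 − (1−0.077)·∏(1−qᵢ) over the active causes.
Weight on stuck control-rod sensor=true, given the evidence: 0.54773*0.34 = 0.186228
Normalizer over all consistent configurations: 0.077*0.66 + 0.54773*0.34 = 0.237048
P(stuck control-rod sensor | scram, ¬genuine neutron-flux excursion) = 0.186228/0.237048 ≈ 0.7856

Pr[stuck control-rod sensor | scram, ¬genuine neutron-flux excursion] ≈ 0.7856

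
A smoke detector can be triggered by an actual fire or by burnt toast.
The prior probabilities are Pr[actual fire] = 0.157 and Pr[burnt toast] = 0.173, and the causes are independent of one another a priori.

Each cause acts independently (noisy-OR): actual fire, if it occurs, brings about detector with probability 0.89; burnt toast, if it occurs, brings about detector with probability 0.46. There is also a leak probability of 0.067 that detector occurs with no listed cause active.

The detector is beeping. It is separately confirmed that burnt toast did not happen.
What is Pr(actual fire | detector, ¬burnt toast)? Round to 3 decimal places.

Under noisy-OR, P(detector | causes) = 1 − (1−0.067)·∏(1−qᵢ) over the active causes.
Sum P(detector|·) weighted by the priors over both values of actual fire:
  P(detector | ¬burnt toast) = 0.067·0.843 + 0.89737·0.157
        = 0.056481 + 0.140887 = 0.197368
The terms with actual fire present sum to 0.140887, so
  P(actual fire | detector, ¬burnt toast) = 0.140887 / 0.197368 ≈ 0.714

Pr(actual fire | detector, ¬burnt toast) ≈ 0.714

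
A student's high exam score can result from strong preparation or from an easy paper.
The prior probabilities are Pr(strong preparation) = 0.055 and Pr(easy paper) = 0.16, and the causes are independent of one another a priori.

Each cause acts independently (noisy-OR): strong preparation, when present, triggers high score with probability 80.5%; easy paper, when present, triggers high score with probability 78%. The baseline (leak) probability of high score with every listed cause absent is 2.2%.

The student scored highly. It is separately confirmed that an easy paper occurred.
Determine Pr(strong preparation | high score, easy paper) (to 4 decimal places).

Pr(strong preparation | high score, easy paper) ≈ 0.0663

Under noisy-OR, P(high score | causes) = 1 − (1−0.022)·∏(1−qᵢ) over the active causes.
Numerator (weight on configurations with strong preparation): 0.958044*0.055 = 0.052692
The normalizing constant is 0.78484*0.945 + 0.958044*0.055 = 0.794366
P(strong preparation | high score, easy paper) = 0.052692/0.794366 ≈ 0.0663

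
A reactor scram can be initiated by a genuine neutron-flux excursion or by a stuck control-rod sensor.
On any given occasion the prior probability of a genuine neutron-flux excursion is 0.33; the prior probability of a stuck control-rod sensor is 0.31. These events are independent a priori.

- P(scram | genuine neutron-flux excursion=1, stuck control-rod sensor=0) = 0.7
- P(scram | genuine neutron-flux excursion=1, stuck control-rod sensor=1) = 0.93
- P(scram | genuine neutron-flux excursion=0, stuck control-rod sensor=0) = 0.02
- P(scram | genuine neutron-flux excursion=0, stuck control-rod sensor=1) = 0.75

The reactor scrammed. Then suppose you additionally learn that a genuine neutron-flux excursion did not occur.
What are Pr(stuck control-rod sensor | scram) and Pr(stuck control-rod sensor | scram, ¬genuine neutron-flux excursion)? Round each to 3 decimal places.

Pr(stuck control-rod sensor | scram) ≈ 0.598; Pr(stuck control-rod sensor | scram, ¬genuine neutron-flux excursion) ≈ 0.944

Weight on stuck control-rod sensor=true, given the evidence: 0.155775 + 0.095139 = 0.250914
The normalizing constant is 0.02×0.67×0.69 + 0.75×0.67×0.31 + 0.7×0.33×0.69 + 0.93×0.33×0.31 = 0.419550
Posterior = 0.250914 / 0.419550 ≈ 0.598

With the extra evidence:
Enumerate both values of stuck control-rod sensor and weight by the priors:
  P(scram | ¬genuine neutron-flux excursion) = 0.02*0.69 + 0.75*0.31
        = 0.013800 + 0.232500 = 0.246300
Keeping only the stuck control-rod sensor-present terms gives 0.232500, so
  P(stuck control-rod sensor | scram, ¬genuine neutron-flux excursion) = 0.232500 / 0.246300 ≈ 0.944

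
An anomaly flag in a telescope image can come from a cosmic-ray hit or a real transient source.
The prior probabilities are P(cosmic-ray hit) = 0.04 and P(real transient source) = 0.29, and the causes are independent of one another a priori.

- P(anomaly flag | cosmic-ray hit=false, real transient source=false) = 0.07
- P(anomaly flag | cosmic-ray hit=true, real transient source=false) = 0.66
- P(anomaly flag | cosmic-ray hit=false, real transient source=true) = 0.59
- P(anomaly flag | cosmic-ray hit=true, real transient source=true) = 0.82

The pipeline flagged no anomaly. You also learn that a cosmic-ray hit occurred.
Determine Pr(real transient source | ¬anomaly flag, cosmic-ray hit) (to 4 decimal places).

Pr(real transient source | ¬anomaly flag, cosmic-ray hit) ≈ 0.1778

For the numerator, keep only real transient source=true terms: 0.18*0.29 = 0.052200
Normalizer over all consistent configurations: 0.34*0.71 + 0.18*0.29 = 0.293600
P(real transient source | ¬anomaly flag, cosmic-ray hit) = 0.052200/0.293600 ≈ 0.1778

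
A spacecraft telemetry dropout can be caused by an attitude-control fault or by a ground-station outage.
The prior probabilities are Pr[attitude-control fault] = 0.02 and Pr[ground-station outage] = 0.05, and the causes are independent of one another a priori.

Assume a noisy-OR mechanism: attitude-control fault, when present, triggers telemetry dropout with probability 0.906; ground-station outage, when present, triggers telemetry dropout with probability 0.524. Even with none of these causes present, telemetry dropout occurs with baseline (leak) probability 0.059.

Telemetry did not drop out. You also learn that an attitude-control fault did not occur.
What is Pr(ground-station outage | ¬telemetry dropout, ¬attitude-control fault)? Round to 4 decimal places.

Pr(ground-station outage | ¬telemetry dropout, ¬attitude-control fault) ≈ 0.0244

Under noisy-OR, P(telemetry dropout | causes) = 1 − (1−0.059)·∏(1−qᵢ) over the active causes.
Numerator (weight on configurations with ground-station outage): 0.447916×0.05 = 0.022396
Normalizer over all consistent configurations: 0.941×0.95 + 0.447916×0.05 = 0.916346
Posterior = 0.022396 / 0.916346 ≈ 0.0244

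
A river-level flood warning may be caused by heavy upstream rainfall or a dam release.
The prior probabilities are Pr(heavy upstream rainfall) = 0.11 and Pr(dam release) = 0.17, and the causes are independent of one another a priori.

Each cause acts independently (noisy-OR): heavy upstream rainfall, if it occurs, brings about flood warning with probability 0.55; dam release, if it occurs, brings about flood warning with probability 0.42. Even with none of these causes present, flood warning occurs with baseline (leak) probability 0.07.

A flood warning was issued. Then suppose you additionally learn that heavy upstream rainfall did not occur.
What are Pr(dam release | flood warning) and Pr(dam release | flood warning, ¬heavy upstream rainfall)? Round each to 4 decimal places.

Under noisy-OR, P(flood warning | causes) = 1 − (1−0.07)·∏(1−qᵢ) over the active causes.
P(flood warning) = 0.07*0.89*0.83 + 0.4606*0.89*0.17 + 0.5815*0.11*0.83 + 0.75727*0.11*0.17 = 0.051709 + 0.069689 + 0.053091 + 0.014161 = 0.188650
Restricting to configurations with dam release present: 0.069689 + 0.014161 = 0.083850.
So P(dam release | flood warning) = 0.083850/0.188650 ≈ 0.4445.

Now condition on the additional information:
For the numerator, keep only dam release=true terms: 0.4606·0.17 = 0.078302
The normalizing constant is 0.07·0.83 + 0.4606·0.17 = 0.136402
P(dam release | flood warning, ¬heavy upstream rainfall) = 0.078302/0.136402 ≈ 0.5741

Pr(dam release | flood warning) ≈ 0.4445; Pr(dam release | flood warning, ¬heavy upstream rainfall) ≈ 0.5741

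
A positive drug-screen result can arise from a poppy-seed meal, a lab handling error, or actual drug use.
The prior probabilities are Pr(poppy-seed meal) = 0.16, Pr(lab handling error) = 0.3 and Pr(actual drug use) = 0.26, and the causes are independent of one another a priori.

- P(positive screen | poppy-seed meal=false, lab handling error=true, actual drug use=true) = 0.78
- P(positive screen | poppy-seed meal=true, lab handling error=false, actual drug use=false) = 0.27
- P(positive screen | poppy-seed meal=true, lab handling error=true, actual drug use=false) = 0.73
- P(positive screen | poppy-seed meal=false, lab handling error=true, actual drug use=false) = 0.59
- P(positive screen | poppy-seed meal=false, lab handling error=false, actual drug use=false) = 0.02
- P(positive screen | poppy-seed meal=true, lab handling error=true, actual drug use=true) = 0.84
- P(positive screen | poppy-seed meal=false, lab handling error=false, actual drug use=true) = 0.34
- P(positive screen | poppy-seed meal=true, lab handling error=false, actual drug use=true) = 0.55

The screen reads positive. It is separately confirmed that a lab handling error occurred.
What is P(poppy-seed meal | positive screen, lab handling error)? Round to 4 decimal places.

P(poppy-seed meal | positive screen, lab handling error) ≈ 0.1843

P(positive screen | lab handling error) = 0.59×0.84×0.74 + 0.78×0.84×0.26 + 0.73×0.16×0.74 + 0.84×0.16×0.26 = 0.366744 + 0.170352 + 0.086432 + 0.034944 = 0.658472
The poppy-seed meal-present share is 0.086432 + 0.034944 = 0.121376.
So P(poppy-seed meal | positive screen, lab handling error) = 0.121376/0.658472 ≈ 0.1843.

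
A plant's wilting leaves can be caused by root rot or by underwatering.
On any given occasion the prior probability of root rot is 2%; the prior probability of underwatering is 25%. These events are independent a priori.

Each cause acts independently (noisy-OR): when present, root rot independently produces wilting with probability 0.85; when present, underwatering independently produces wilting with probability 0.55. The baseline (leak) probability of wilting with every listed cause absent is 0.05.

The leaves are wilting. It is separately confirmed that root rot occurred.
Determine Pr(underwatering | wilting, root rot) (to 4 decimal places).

Pr(underwatering | wilting, root rot) ≈ 0.2668

Under noisy-OR, P(wilting | causes) = 1 − (1−0.05)·∏(1−qᵢ) over the active causes.
Numerator (weight on configurations with underwatering): 0.935875·0.25 = 0.233969
Normalizer over all consistent configurations: 0.8575·0.75 + 0.935875·0.25 = 0.877094
P(underwatering | wilting, root rot) = 0.233969/0.877094 ≈ 0.2668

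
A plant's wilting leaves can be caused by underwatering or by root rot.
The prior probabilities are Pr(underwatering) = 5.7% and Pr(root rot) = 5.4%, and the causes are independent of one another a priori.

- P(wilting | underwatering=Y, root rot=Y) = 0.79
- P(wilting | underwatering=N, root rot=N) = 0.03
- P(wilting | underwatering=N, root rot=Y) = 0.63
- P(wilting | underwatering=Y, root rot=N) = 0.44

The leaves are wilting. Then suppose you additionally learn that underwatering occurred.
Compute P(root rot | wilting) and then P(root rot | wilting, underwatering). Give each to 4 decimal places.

P(root rot | wilting) ≈ 0.4060; P(root rot | wilting, underwatering) ≈ 0.0930

For the numerator, keep only root rot=true terms: 0.032081 + 0.002432 = 0.034513
Normalizer over all consistent configurations: 0.03×0.943×0.946 + 0.63×0.943×0.054 + 0.44×0.057×0.946 + 0.79×0.057×0.054 = 0.085001
Posterior = 0.034513 / 0.085001 ≈ 0.4060

Now also conditioning on underwatering=true:
Numerator (weight on configurations with root rot): 0.79·0.054 = 0.042660
Denominator P(wilting | underwatering): 0.44·0.946 + 0.79·0.054 = 0.458900
P(root rot | wilting, underwatering) = 0.042660/0.458900 ≈ 0.0930
The drop from 0.4060 to 0.0930 is the explaining-away (discounting) effect.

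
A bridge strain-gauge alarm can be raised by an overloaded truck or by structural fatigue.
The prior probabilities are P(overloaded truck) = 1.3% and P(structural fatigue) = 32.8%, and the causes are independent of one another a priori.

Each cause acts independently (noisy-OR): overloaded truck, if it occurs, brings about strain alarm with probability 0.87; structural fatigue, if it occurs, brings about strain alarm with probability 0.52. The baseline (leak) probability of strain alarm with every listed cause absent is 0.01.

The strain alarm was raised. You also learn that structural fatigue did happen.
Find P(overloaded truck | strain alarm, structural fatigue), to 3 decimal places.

Under noisy-OR, P(strain alarm | causes) = 1 − (1−0.01)·∏(1−qᵢ) over the active causes.
P(strain alarm | structural fatigue) = 0.5248*0.987 + 0.938224*0.013 = 0.517978 + 0.012197 = 0.530175
The overloaded truck-present share is 0.938224*0.013 = 0.012197.
Hence the posterior is 0.012197/0.530175 ≈ 0.023.

P(overloaded truck | strain alarm, structural fatigue) ≈ 0.023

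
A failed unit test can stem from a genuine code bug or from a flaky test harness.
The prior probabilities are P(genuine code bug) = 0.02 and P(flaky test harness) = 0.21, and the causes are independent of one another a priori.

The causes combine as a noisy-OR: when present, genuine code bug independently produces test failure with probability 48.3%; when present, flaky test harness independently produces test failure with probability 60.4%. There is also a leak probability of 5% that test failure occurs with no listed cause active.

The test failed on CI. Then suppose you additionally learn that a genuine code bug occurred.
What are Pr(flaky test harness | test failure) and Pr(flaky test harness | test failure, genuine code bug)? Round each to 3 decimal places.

Pr(flaky test harness | test failure) ≈ 0.738; Pr(flaky test harness | test failure, genuine code bug) ≈ 0.296

Under noisy-OR, P(test failure | causes) = 1 − (1−0.05)·∏(1−qᵢ) over the active causes.
For the numerator, keep only flaky test harness=true terms: 0.128378 + 0.003383 = 0.131761
Normalizer over all consistent configurations: 0.05×0.98×0.79 + 0.6238×0.98×0.21 + 0.50885×0.02×0.79 + 0.805505×0.02×0.21 = 0.178511
Posterior = 0.131761 / 0.178511 ≈ 0.738

Now also conditioning on genuine code bug=true:
Sum P(test failure|·) weighted by the priors over both values of flaky test harness:
  P(test failure | genuine code bug) = 0.50885*0.79 + 0.805505*0.21
        = 0.401992 + 0.169156 = 0.571148
Configurations with flaky test harness contribute 0.169156, so
  P(flaky test harness | test failure, genuine code bug) = 0.169156 / 0.571148 ≈ 0.296
Conditioning on genuine code bug lowers the posterior on flaky test harness: the classic explaining-away effect in a common-effect structure.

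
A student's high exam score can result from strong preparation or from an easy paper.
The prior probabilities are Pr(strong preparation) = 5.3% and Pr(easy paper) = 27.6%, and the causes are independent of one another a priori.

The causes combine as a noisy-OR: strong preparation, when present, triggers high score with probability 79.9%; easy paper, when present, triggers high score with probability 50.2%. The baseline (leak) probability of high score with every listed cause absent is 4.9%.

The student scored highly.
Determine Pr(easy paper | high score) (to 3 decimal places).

Under noisy-OR, P(high score | causes) = 1 − (1−0.049)·∏(1−qᵢ) over the active causes.
Sum P(high score|·) weighted by the priors over the 4 (strong preparation, easy paper) configurations:
  P(high score) = 0.049×0.947×0.724 + 0.526402×0.947×0.276 + 0.808849×0.053×0.724 + 0.904807×0.053×0.276
        = 0.033596 + 0.137587 + 0.031037 + 0.013236 = 0.215456
The terms with easy paper present sum to 0.150823, so
  P(easy paper | high score) = 0.150823 / 0.215456 ≈ 0.700

Pr(easy paper | high score) ≈ 0.700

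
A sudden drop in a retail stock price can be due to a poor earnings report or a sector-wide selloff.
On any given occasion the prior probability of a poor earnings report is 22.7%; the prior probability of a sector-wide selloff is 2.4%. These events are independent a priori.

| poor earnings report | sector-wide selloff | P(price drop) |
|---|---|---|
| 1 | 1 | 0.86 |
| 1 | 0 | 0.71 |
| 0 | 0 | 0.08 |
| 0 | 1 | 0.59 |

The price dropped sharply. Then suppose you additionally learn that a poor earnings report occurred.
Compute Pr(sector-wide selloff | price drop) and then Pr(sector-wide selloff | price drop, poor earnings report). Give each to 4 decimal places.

Pr(sector-wide selloff | price drop) ≈ 0.0670; Pr(sector-wide selloff | price drop, poor earnings report) ≈ 0.0289

For the numerator, keep only sector-wide selloff=true terms: 0.010946 + 0.004685 = 0.015631
The normalizing constant is 0.08*0.773*0.976 + 0.59*0.773*0.024 + 0.71*0.227*0.976 + 0.86*0.227*0.024 = 0.233289
Posterior = 0.015631 / 0.233289 ≈ 0.0670

Now condition on the additional information:
P(price drop | poor earnings report) = 0.71·0.976 + 0.86·0.024 = 0.692960 + 0.020640 = 0.713600
Of this, 0.020640 comes from 0.86·0.024 (the sector-wide selloff=true cases).
P(sector-wide selloff | price drop, poor earnings report) = 0.020640 / 0.713600 ≈ 0.0289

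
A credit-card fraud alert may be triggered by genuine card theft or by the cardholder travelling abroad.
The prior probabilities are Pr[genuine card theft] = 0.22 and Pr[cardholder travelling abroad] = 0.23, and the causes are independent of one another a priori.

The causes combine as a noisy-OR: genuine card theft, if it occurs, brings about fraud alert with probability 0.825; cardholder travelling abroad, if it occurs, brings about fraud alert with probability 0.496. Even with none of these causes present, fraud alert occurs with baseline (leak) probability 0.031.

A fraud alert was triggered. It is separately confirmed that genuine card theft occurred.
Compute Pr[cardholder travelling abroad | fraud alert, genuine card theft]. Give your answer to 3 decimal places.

Pr[cardholder travelling abroad | fraud alert, genuine card theft] ≈ 0.248

Under noisy-OR, P(fraud alert | causes) = 1 − (1−0.031)·∏(1−qᵢ) over the active causes.
P(fraud alert | genuine card theft) = 0.830425·0.77 + 0.914534·0.23 = 0.639427 + 0.210343 = 0.849770
Restricting to configurations with cardholder travelling abroad present: 0.914534·0.23 = 0.210343.
Hence the posterior is 0.210343/0.849770 ≈ 0.248.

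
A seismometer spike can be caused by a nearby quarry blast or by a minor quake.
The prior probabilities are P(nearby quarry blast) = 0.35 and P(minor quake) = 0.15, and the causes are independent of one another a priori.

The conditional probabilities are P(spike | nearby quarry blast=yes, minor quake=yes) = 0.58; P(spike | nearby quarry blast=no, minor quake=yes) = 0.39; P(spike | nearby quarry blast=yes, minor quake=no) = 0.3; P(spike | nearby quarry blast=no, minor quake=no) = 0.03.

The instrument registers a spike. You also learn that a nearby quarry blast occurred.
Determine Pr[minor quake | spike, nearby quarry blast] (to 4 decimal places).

Weight on minor quake=true, given the evidence: 0.58×0.15 = 0.087000
Normalizer over all consistent configurations: 0.3×0.85 + 0.58×0.15 = 0.342000
Posterior = 0.087000 / 0.342000 ≈ 0.2544

Pr[minor quake | spike, nearby quarry blast] ≈ 0.2544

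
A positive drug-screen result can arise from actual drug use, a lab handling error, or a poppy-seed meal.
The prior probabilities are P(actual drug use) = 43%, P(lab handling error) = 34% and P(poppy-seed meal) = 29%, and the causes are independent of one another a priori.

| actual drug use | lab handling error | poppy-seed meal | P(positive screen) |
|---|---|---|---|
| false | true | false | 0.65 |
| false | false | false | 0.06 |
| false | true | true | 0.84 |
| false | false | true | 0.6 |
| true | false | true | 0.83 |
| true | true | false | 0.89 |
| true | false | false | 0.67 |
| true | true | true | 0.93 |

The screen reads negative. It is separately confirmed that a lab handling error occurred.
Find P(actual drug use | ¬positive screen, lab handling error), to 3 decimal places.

P(actual drug use | ¬positive screen, lab handling error) ≈ 0.201

P(¬positive screen | lab handling error) = 0.35·0.57·0.71 + 0.16·0.57·0.29 + 0.11·0.43·0.71 + 0.07·0.43·0.29 = 0.141645 + 0.026448 + 0.033583 + 0.008729 = 0.210405
Restricting to configurations with actual drug use present: 0.033583 + 0.008729 = 0.042312.
So P(actual drug use | ¬positive screen, lab handling error) = 0.042312/0.210405 ≈ 0.201.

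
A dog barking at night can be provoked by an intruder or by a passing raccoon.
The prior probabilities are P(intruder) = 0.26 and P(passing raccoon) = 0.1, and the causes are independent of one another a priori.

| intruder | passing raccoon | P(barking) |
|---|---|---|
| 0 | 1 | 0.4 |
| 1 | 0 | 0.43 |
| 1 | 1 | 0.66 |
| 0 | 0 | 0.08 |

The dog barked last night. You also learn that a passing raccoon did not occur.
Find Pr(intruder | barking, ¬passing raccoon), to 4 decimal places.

P(barking | ¬passing raccoon) = 0.08×0.74 + 0.43×0.26 = 0.059200 + 0.111800 = 0.171000
The intruder-present share is 0.43×0.26 = 0.111800.
So P(intruder | barking, ¬passing raccoon) = 0.111800/0.171000 ≈ 0.6538.

Pr(intruder | barking, ¬passing raccoon) ≈ 0.6538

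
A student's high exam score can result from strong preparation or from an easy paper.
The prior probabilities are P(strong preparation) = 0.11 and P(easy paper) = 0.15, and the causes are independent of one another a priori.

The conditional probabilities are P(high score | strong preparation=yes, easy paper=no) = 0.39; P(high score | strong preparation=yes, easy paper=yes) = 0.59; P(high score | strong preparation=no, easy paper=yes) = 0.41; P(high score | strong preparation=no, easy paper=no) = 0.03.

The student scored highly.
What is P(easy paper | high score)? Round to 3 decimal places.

P(easy paper | high score) ≈ 0.521

Weight on easy paper=true, given the evidence: 0.054735 + 0.009735 = 0.064470
Normalizer over all consistent configurations: 0.03·0.89·0.85 + 0.41·0.89·0.15 + 0.39·0.11·0.85 + 0.59·0.11·0.15 = 0.123630
P(easy paper | high score) = 0.064470/0.123630 ≈ 0.521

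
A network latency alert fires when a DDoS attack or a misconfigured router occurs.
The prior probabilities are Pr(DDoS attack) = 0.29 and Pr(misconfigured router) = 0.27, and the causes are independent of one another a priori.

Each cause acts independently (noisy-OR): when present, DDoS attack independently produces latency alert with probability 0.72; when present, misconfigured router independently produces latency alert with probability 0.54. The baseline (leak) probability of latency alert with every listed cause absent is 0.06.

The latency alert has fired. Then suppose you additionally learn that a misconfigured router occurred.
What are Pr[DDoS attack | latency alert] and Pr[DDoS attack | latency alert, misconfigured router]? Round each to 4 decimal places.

Pr[DDoS attack | latency alert] ≈ 0.6164; Pr[DDoS attack | latency alert, misconfigured router] ≈ 0.3874

Under noisy-OR, P(latency alert | causes) = 1 − (1−0.06)·∏(1−qᵢ) over the active causes.
Weight on DDoS attack=true, given the evidence: 0.155981 + 0.068820 = 0.224801
Denominator P(latency alert): 0.06×0.71×0.73 + 0.5676×0.71×0.27 + 0.7368×0.29×0.73 + 0.878928×0.29×0.27 = 0.364708
Posterior = 0.224801 / 0.364708 ≈ 0.6164

Now condition on the additional information:
For the numerator, keep only DDoS attack=true terms: 0.878928·0.29 = 0.254889
Denominator P(latency alert | misconfigured router): 0.5676·0.71 + 0.878928·0.29 = 0.657885
Posterior = 0.254889 / 0.657885 ≈ 0.3874
The drop from 0.6164 to 0.3874 is the explaining-away (discounting) effect.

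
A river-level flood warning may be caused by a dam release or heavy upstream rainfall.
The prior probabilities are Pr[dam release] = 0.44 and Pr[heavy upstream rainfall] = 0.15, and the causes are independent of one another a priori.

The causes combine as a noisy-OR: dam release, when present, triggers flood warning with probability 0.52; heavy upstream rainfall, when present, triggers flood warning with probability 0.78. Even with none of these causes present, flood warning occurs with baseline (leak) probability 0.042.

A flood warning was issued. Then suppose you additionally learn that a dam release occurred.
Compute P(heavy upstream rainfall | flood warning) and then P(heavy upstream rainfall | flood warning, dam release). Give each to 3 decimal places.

P(heavy upstream rainfall | flood warning) ≈ 0.361; P(heavy upstream rainfall | flood warning, dam release) ≈ 0.227

Under noisy-OR, P(flood warning | causes) = 1 − (1−0.042)·∏(1−qᵢ) over the active causes.
Enumerate the 4 (dam release, heavy upstream rainfall) configurations and weight by the priors:
  P(flood warning) = 0.042·0.56·0.85 + 0.78924·0.56·0.15 + 0.54016·0.44·0.85 + 0.898835·0.44·0.15
        = 0.019992 + 0.066296 + 0.202020 + 0.059323 = 0.347631
Keeping only the heavy upstream rainfall-present terms gives 0.125619, so
  P(heavy upstream rainfall | flood warning) = 0.125619 / 0.347631 ≈ 0.361

Now condition on the additional information:
Weight on heavy upstream rainfall=true, given the evidence: 0.898835×0.15 = 0.134825
Normalizer over all consistent configurations: 0.54016×0.85 + 0.898835×0.15 = 0.593961
P(heavy upstream rainfall | flood warning, dam release) = 0.134825/0.593961 ≈ 0.227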